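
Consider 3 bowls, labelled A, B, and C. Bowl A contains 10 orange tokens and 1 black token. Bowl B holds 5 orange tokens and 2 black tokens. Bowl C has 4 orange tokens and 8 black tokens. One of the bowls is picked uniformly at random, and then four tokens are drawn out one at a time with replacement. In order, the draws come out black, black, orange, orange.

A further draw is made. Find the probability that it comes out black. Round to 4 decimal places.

0.4644

The likelihood of the observed sequence under each hypothesis: P(data | bowl A) = (1/11)(1/11)(10/11)(10/11) = 0.0068301; P(data | bowl B) = (2/7)(2/7)(5/7)(5/7) = 0.041649; P(data | bowl C) = (8/12)(8/12)(4/12)(4/12) = 0.049383.
The prior-weighted likelihoods are 1/3 · 0.0068301 = 0.0022767, 1/3 · 0.041649 = 0.013883, 1/3 · 0.049383 = 0.016461; summing to 0.032621.
Dividing through by the total gives posterior P(bowl A | data) = 0.069793, P(bowl B | data) = 0.42559, P(bowl C | data) = 0.50462.
Averaging over the posterior, P(black next | data) = (1/11)(0.069793) + (2/7)(0.42559) + (2/3)(0.50462) = 0.46435.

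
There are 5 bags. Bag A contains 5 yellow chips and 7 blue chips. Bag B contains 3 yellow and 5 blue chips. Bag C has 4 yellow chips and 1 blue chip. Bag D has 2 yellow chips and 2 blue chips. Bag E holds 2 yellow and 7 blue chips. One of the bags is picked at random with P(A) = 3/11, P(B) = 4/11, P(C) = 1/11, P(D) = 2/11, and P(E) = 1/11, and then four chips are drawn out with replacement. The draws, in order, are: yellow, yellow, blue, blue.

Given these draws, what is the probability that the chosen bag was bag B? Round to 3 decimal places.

Compute the likelihood of the observed sequence for each case: P(data | bag A) = (5/12)(5/12)(7/12)(7/12) = 0.059076; P(data | bag B) = (3/8)(3/8)(5/8)(5/8) = 0.054932; P(data | bag C) = (4/5)(4/5)(1/5)(1/5) = 0.0256; P(data | bag D) = (2/4)(2/4)(2/4)(2/4) = 0.0625; P(data | bag E) = (2/9)(2/9)(7/9)(7/9) = 0.029873.
Multiplying each by its prior: 3/11 · 0.059076 = 0.016112, 4/11 · 0.054932 = 0.019975, 1/11 · 0.0256 = 0.0023273, 2/11 · 0.0625 = 0.011364, 1/11 · 0.029873 = 0.0027158; summing to 0.052493.
Hence P(bag B | data) = (0.019975) / (0.052493) = 0.38053.

0.381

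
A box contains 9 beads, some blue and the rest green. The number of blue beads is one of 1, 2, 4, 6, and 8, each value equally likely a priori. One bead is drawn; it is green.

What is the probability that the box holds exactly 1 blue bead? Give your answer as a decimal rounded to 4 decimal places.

The likelihood of this draw under each hypothesis: P(data | r = 1) = (8/9) = 8/9; P(data | r = 2) = (7/9) = 7/9; P(data | r = 4) = (5/9) = 5/9; P(data | r = 6) = (3/9) = 1/3; P(data | r = 8) = (1/9) = 1/9.
Multiplying each by its prior: 1/5 · 8/9 = 8/45, 1/5 · 7/9 = 7/45, 1/5 · 5/9 = 1/9, 1/5 · 1/3 = 1/15, 1/5 · 1/9 = 1/45; with total 8/15.
Therefore the posterior P(r = 1 | data) = (8/45) / (8/15) = 1/3.

0.3333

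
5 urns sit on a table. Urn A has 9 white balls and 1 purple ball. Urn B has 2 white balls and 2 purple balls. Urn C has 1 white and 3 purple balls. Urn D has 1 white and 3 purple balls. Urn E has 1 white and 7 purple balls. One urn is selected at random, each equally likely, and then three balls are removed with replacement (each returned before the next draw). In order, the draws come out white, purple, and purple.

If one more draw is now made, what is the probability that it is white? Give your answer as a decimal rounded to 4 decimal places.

0.2992

For each hypothesis, P(data | H) works out to: P(data | urn A) = (9/10)(1/10)(1/10) = 0.009; P(data | urn B) = (2/4)(2/4)(2/4) = 0.125; P(data | urn C) = (1/4)(3/4)(3/4) = 0.14062; P(data | urn D) = (1/4)(3/4)(3/4) = 0.14062; P(data | urn E) = (1/8)(7/8)(7/8) = 0.095703.
Multiplying each by its prior: 1/5 · 0.009 = 0.0018, 1/5 · 0.125 = 0.025, 1/5 · 0.14062 = 0.028125, 1/5 · 0.14062 = 0.028125, 1/5 · 0.095703 = 0.019141; these sum to 0.10219.
The posterior is then P(urn A | data) = 0.017614, P(urn B | data) = 0.24464, P(urn C | data) = 0.27522, P(urn D | data) = 0.27522, P(urn E | data) = 0.1873.
Averaging over the posterior, P(white next | data) = (9/10)(0.017614) + (1/2)(0.24464) + (1/4)(0.27522) + (1/4)(0.27522) + (1/8)(0.1873) = 0.2992.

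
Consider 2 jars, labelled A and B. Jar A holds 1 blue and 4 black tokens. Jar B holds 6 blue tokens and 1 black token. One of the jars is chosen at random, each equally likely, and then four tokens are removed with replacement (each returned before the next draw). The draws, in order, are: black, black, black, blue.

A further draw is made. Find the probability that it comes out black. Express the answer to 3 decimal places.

0.784

The likelihood of the observed sequence under each hypothesis: P(data | jar A) = (4/5)(4/5)(4/5)(1/5) = 0.1024; P(data | jar B) = (1/7)(1/7)(1/7)(6/7) = 0.002499.
The prior-weighted likelihoods are 1/2 · 0.1024 = 0.0512, 1/2 · 0.002499 = 0.0012495; with total 0.052449.
Dividing through by the total gives posterior P(jar A | data) = 0.97618, P(jar B | data) = 0.023823.
Averaging over the posterior, P(black next | data) = (4/5)(0.97618) + (1/7)(0.023823) = 0.78435.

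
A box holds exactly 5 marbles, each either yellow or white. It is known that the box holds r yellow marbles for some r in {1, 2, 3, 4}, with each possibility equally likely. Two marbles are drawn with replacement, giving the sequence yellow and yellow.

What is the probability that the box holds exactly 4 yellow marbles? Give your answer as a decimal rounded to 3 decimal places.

0.533

For each hypothesis, P(data | H) works out to: P(data | r = 1) = (1/5)(1/5) = 1/25; P(data | r = 2) = (2/5)(2/5) = 4/25; P(data | r = 3) = (3/5)(3/5) = 9/25; P(data | r = 4) = (4/5)(4/5) = 16/25.
Weighting by the prior gives 1/4 · 1/25 = 1/100, 1/4 · 4/25 = 1/25, 1/4 · 9/25 = 9/100, 1/4 · 16/25 = 4/25; these sum to 3/10.
By Bayes' rule, P(r = 4 | data) = (4/25) / (3/10) = 8/15.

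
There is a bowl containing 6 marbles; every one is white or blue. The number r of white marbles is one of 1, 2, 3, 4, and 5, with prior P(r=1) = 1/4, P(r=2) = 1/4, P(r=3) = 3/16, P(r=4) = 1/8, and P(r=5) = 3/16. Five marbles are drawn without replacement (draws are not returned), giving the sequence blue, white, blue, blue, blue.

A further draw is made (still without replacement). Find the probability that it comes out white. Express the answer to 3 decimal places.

0.286

For each hypothesis, P(data | H) works out to: P(data | r = 1) = (5/6)(1/5)(4/4)(3/3)(2/2) = 1/6; P(data | r = 2) = (4/6)(2/5)(3/4)(2/3)(1/2) = 1/15; P(data | r = 3) = (3/6)(3/5)(2/4)(1/3)(0/2) = 0; P(data | r = 4) = (2/6)(4/5)(1/4)(0/3) = 0; P(data | r = 5) = (1/6)(5/5)(0/4) = 0.
Weighting by the prior gives 1/4 · 1/6 = 1/24, 1/4 · 1/15 = 1/60, 3/16 · 0 = 0, 1/8 · 0 = 0, 3/16 · 0 = 0; with total 7/120.
The posterior is then P(r = 1 | data) = 5/7, P(r = 2 | data) = 2/7, P(r = 3 | data) = 0, P(r = 4 | data) = 0, P(r = 5 | data) = 0.
So P(white next | data) = Σ P(white next | H) P(H | data) = (0)(5/7) + (1)(2/7) = 2/7.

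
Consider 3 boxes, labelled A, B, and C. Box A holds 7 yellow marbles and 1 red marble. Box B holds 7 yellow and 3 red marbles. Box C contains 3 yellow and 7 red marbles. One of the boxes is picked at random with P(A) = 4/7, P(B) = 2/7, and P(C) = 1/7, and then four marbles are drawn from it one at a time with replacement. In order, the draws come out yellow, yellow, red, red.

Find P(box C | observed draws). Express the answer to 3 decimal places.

Compute the likelihood of the observed sequence for each case: P(data | box A) = (7/8)(7/8)(1/8)(1/8) = 0.011963; P(data | box B) = (7/10)(7/10)(3/10)(3/10) = 0.0441; P(data | box C) = (3/10)(3/10)(7/10)(7/10) = 0.0441.
The prior-weighted likelihoods are 4/7 · 0.011963 = 0.0068359, 2/7 · 0.0441 = 0.0126, 1/7 · 0.0441 = 0.0063; summing to 0.025736.
By Bayes' rule, P(box C | data) = (0.0063) / (0.025736) = 0.24479.

0.245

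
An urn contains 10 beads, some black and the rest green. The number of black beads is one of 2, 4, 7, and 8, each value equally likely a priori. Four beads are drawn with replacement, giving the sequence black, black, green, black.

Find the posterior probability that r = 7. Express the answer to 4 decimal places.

0.4114

The likelihood of the observed sequence under each hypothesis: P(data | r = 2) = (2/10)(2/10)(8/10)(2/10) = 0.0064; P(data | r = 4) = (4/10)(4/10)(6/10)(4/10) = 0.0384; P(data | r = 7) = (7/10)(7/10)(3/10)(7/10) = 0.1029; P(data | r = 8) = (8/10)(8/10)(2/10)(8/10) = 0.1024.
Multiplying each by its prior: 1/4 · 0.0064 = 0.0016, 1/4 · 0.0384 = 0.0096, 1/4 · 0.1029 = 0.025725, 1/4 · 0.1024 = 0.0256; with total 0.062525.
By Bayes' rule, P(r = 7 | data) = (0.025725) / (0.062525) = 0.41144.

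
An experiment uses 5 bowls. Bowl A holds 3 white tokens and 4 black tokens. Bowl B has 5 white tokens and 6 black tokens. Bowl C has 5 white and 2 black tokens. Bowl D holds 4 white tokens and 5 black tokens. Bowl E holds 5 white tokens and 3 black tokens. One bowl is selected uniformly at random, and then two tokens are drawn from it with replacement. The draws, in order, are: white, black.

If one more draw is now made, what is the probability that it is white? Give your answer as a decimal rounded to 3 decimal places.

For each hypothesis, P(data | H) works out to: P(data | bowl A) = (3/7)(4/7) = 0.2449; P(data | bowl B) = (5/11)(6/11) = 0.24793; P(data | bowl C) = (5/7)(2/7) = 0.20408; P(data | bowl D) = (4/9)(5/9) = 0.24691; P(data | bowl E) = (5/8)(3/8) = 0.23438.
The prior-weighted likelihoods are 1/5 · 0.2449 = 0.04898, 1/5 · 0.24793 = 0.049587, 1/5 · 0.20408 = 0.040816, 1/5 · 0.24691 = 0.049383, 1/5 · 0.23438 = 0.046875; summing to 0.23564.
Normalising, the posterior is P(bowl A | data) = 0.20786, P(bowl B | data) = 0.21043, P(bowl C | data) = 0.17321, P(bowl D | data) = 0.20957, P(bowl E | data) = 0.19893.
So P(white next | data) = Σ P(white next | H) P(H | data) = (3/7)(0.20786) + (5/11)(0.21043) + (5/7)(0.17321) + (4/9)(0.20957) + (5/8)(0.19893) = 0.52593.

0.526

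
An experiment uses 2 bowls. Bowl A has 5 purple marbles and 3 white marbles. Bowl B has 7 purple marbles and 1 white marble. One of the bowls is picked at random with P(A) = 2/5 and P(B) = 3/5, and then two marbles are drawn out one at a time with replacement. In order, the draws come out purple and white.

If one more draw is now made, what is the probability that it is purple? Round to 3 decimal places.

0.728

The likelihood of the observed sequence under each hypothesis: P(data | bowl A) = (5/8)(3/8) = 15/64; P(data | bowl B) = (7/8)(1/8) = 7/64.
Multiplying each by its prior: 2/5 · 15/64 = 3/32, 3/5 · 7/64 = 21/320; these sum to 51/320.
The posterior is then P(bowl A | data) = 10/17, P(bowl B | data) = 7/17.
Averaging over the posterior, P(purple next | data) = (5/8)(10/17) + (7/8)(7/17) = 99/136.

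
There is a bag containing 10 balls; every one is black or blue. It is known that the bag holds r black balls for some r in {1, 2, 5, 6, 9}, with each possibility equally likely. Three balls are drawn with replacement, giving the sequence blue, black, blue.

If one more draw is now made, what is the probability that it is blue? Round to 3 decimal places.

0.631

For each hypothesis, P(data | H) works out to: P(data | r = 1) = (9/10)(1/10)(9/10) = 0.081; P(data | r = 2) = (8/10)(2/10)(8/10) = 0.128; P(data | r = 5) = (5/10)(5/10)(5/10) = 0.125; P(data | r = 6) = (4/10)(6/10)(4/10) = 0.096; P(data | r = 9) = (1/10)(9/10)(1/10) = 0.009.
Weighting by the prior gives 1/5 · 0.081 = 0.0162, 1/5 · 0.128 = 0.0256, 1/5 · 0.125 = 0.025, 1/5 · 0.096 = 0.0192, 1/5 · 0.009 = 0.0018; with total 0.0878.
Normalising, the posterior is P(r = 1 | data) = 0.18451, P(r = 2 | data) = 0.29157, P(r = 5 | data) = 0.28474, P(r = 6 | data) = 0.21868, P(r = 9 | data) = 0.020501.
Averaging over the posterior, P(blue next | data) = (9/10)(0.18451) + (4/5)(0.29157) + (1/2)(0.28474) + (2/5)(0.21868) + (1/10)(0.020501) = 0.63121.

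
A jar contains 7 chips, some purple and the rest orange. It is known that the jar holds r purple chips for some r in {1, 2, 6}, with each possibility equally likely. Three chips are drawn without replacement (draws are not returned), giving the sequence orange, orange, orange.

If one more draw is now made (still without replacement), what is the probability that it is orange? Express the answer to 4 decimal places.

0.6667

The likelihood of the observed sequence under each hypothesis: P(data | r = 1) = (6/7)(5/6)(4/5) = 4/7; P(data | r = 2) = (5/7)(4/6)(3/5) = 2/7; P(data | r = 6) = (1/7)(0/6) = 0.
Multiplying each by its prior: 1/3 · 4/7 = 4/21, 1/3 · 2/7 = 2/21, 1/3 · 0 = 0; summing to 2/7.
Normalising, the posterior is P(r = 1 | data) = 2/3, P(r = 2 | data) = 1/3, P(r = 6 | data) = 0.
Averaging over the posterior, P(orange next | data) = (3/4)(2/3) + (1/2)(1/3) = 2/3.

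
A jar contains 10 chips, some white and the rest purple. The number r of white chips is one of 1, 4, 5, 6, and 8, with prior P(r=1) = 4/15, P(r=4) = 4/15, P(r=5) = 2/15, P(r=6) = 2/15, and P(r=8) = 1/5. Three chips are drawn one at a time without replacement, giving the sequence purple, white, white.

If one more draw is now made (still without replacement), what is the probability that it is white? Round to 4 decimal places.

Compute the likelihood of the observed sequence for each case: P(data | r = 1) = (9/10)(1/9)(0/8) = 0; P(data | r = 4) = (6/10)(4/9)(3/8) = 0.1; P(data | r = 5) = (5/10)(5/9)(4/8) = 0.13889; P(data | r = 6) = (4/10)(6/9)(5/8) = 0.16667; P(data | r = 8) = (2/10)(8/9)(7/8) = 0.15556.
Weighting by the prior gives 4/15 · 0 = 0, 4/15 · 0.1 = 0.026667, 2/15 · 0.13889 = 0.018519, 2/15 · 0.16667 = 0.022222, 1/5 · 0.15556 = 0.031111; summing to 0.098519.
The posterior is then P(r = 1 | data) = 0, P(r = 4 | data) = 0.27068, P(r = 5 | data) = 0.18797, P(r = 6 | data) = 0.22556, P(r = 8 | data) = 0.31579.
Averaging over the posterior, P(white next | data) = (2/7)(0.27068) + (3/7)(0.18797) + (4/7)(0.22556) + (6/7)(0.31579) = 0.55747.

0.5575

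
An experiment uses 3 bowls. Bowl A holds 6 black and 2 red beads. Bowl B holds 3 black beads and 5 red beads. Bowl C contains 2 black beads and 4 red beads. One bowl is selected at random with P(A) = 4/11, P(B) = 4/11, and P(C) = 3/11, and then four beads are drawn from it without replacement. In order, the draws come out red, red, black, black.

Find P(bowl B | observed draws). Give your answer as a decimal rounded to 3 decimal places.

0.455

Compute the likelihood of the observed sequence for each case: P(data | bowl A) = (2/8)(1/7)(6/6)(5/5) = 1/28; P(data | bowl B) = (5/8)(4/7)(3/6)(2/5) = 1/14; P(data | bowl C) = (4/6)(3/5)(2/4)(1/3) = 1/15.
The prior-weighted likelihoods are 4/11 · 1/28 = 1/77, 4/11 · 1/14 = 2/77, 3/11 · 1/15 = 1/55; these sum to 2/35.
By Bayes' rule, P(bowl B | data) = (2/77) / (2/35) = 5/11.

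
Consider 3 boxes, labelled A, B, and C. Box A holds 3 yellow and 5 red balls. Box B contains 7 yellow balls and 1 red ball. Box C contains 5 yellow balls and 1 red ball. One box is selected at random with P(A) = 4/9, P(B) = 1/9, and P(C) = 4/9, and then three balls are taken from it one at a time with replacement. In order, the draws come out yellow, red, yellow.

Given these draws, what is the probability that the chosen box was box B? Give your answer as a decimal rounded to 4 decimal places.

0.1051

Under each hypothesis, the probability of the observed sequence is: P(data | box A) = (3/8)(5/8)(3/8) = 0.087891; P(data | box B) = (7/8)(1/8)(7/8) = 0.095703; P(data | box C) = (5/6)(1/6)(5/6) = 0.11574.
Weighting by the prior gives 4/9 · 0.087891 = 0.039062, 1/9 · 0.095703 = 0.010634, 4/9 · 0.11574 = 0.05144; these sum to 0.10114.
Hence P(box B | data) = (0.010634) / (0.10114) = 0.10514.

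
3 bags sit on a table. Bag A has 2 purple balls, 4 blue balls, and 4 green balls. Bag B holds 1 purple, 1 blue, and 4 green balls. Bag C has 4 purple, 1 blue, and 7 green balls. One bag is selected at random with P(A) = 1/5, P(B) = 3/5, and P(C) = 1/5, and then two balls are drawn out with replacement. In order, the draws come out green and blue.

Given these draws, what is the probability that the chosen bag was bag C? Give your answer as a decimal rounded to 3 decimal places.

0.090

Compute the likelihood of the observed sequence for each case: P(data | bag A) = (4/10)(4/10) = 0.16; P(data | bag B) = (4/6)(1/6) = 0.11111; P(data | bag C) = (7/12)(1/12) = 0.048611.
Multiplying each by its prior: 1/5 · 0.16 = 0.032, 3/5 · 0.11111 = 0.066667, 1/5 · 0.048611 = 0.0097222; summing to 0.10839.
Therefore the posterior P(bag C | data) = (0.0097222) / (0.10839) = 0.089698.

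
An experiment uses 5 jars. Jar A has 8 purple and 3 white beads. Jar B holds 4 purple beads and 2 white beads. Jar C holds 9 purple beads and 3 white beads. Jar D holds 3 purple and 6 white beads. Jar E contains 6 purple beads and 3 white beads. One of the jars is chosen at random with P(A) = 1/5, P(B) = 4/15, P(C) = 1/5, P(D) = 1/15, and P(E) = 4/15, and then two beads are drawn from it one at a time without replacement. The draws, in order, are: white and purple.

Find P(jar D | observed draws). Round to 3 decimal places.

Compute the likelihood of the observed sequence for each case: P(data | jar A) = (3/11)(8/10) = 0.21818; P(data | jar B) = (2/6)(4/5) = 0.26667; P(data | jar C) = (3/12)(9/11) = 0.20455; P(data | jar D) = (6/9)(3/8) = 0.25; P(data | jar E) = (3/9)(6/8) = 0.25.
The prior-weighted likelihoods are 1/5 · 0.21818 = 0.043636, 4/15 · 0.26667 = 0.071111, 1/5 · 0.20455 = 0.040909, 1/15 · 0.25 = 0.016667, 4/15 · 0.25 = 0.066667; summing to 0.23899.
Hence P(jar D | data) = (0.016667) / (0.23899) = 0.069738.

0.070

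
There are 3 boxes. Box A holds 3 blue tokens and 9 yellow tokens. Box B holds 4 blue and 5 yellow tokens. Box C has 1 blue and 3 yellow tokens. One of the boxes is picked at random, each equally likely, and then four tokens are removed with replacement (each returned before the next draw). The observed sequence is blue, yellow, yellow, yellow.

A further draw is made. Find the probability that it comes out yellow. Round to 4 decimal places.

Compute the likelihood of the observed sequence for each case: P(data | box A) = (3/12)(9/12)(9/12)(9/12) = 0.10547; P(data | box B) = (4/9)(5/9)(5/9)(5/9) = 0.076208; P(data | box C) = (1/4)(3/4)(3/4)(3/4) = 0.10547.
Multiplying each by its prior: 1/3 · 0.10547 = 0.035156, 1/3 · 0.076208 = 0.025403, 1/3 · 0.10547 = 0.035156; these sum to 0.095715.
The posterior is then P(box A | data) = 0.3673, P(box B | data) = 0.2654, P(box C | data) = 0.3673.
The predictive probability is P(yellow next | data) = (3/4)(0.3673) + (5/9)(0.2654) + (3/4)(0.3673) = 0.69839.

0.6984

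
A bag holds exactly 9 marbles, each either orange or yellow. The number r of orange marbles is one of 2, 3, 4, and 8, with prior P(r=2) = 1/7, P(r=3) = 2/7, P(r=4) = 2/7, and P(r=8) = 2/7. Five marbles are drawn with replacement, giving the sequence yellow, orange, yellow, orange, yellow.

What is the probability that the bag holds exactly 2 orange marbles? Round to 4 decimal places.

Under each hypothesis, the probability of the observed sequence is: P(data | r = 2) = (7/9)(2/9)(7/9)(2/9)(7/9) = 0.023235; P(data | r = 3) = (6/9)(3/9)(6/9)(3/9)(6/9) = 0.032922; P(data | r = 4) = (5/9)(4/9)(5/9)(4/9)(5/9) = 0.03387; P(data | r = 8) = (1/9)(8/9)(1/9)(8/9)(1/9) = 0.0010838.
Weighting by the prior gives 1/7 · 0.023235 = 0.0033193, 2/7 · 0.032922 = 0.0094062, 2/7 · 0.03387 = 0.0096772, 2/7 · 0.0010838 = 0.00030967; these sum to 0.022712.
By Bayes' rule, P(r = 2 | data) = (0.0033193) / (0.022712) = 0.14614.

0.1461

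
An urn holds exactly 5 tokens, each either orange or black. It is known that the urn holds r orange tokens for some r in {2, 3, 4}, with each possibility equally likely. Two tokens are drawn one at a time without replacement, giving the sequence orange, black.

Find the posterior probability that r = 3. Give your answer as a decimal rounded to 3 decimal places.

The likelihood of the observed sequence under each hypothesis: P(data | r = 2) = (2/5)(3/4) = 3/10; P(data | r = 3) = (3/5)(2/4) = 3/10; P(data | r = 4) = (4/5)(1/4) = 1/5.
Weighting by the prior gives 1/3 · 3/10 = 1/10, 1/3 · 3/10 = 1/10, 1/3 · 1/5 = 1/15; summing to 4/15.
By Bayes' rule, P(r = 3 | data) = (1/10) / (4/15) = 3/8.

0.375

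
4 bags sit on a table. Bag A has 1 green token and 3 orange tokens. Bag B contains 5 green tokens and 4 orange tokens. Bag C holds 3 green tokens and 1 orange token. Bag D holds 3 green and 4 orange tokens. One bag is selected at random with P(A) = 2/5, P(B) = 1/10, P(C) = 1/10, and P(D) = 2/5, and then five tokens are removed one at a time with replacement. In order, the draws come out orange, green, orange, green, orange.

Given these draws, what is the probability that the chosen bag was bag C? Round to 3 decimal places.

The likelihood of the observed sequence under each hypothesis: P(data | bag A) = (3/4)(1/4)(3/4)(1/4)(3/4) = 0.026367; P(data | bag B) = (4/9)(5/9)(4/9)(5/9)(4/9) = 0.027096; P(data | bag C) = (1/4)(3/4)(1/4)(3/4)(1/4) = 0.0087891; P(data | bag D) = (4/7)(3/7)(4/7)(3/7)(4/7) = 0.034271.
The prior-weighted likelihoods are 2/5 · 0.026367 = 0.010547, 1/10 · 0.027096 = 0.0027096, 1/10 · 0.0087891 = 0.00087891, 2/5 · 0.034271 = 0.013709; summing to 0.027844.
Therefore the posterior P(bag C | data) = (0.00087891) / (0.027844) = 0.031565.

0.032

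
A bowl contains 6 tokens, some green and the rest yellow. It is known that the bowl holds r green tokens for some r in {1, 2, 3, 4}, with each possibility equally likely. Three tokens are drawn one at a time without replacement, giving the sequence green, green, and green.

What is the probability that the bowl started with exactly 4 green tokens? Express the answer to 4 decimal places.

Compute the likelihood of the observed sequence for each case: P(data | r = 1) = (1/6)(0/5) = 0; P(data | r = 2) = (2/6)(1/5)(0/4) = 0; P(data | r = 3) = (3/6)(2/5)(1/4) = 1/20; P(data | r = 4) = (4/6)(3/5)(2/4) = 1/5.
Weighting by the prior gives 1/4 · 0 = 0, 1/4 · 0 = 0, 1/4 · 1/20 = 1/80, 1/4 · 1/5 = 1/20; these sum to 1/16.
Hence P(r = 4 | data) = (1/20) / (1/16) = 4/5.

0.8000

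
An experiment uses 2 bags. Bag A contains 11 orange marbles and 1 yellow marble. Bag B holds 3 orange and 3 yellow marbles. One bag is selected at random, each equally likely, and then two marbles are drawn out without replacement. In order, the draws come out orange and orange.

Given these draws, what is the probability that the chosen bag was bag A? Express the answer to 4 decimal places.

Under each hypothesis, the probability of the observed sequence is: P(data | bag A) = (11/12)(10/11) = 5/6; P(data | bag B) = (3/6)(2/5) = 1/5.
Multiplying each by its prior: 1/2 · 5/6 = 5/12, 1/2 · 1/5 = 1/10; with total 31/60.
Hence P(bag A | data) = (5/12) / (31/60) = 25/31.

0.8065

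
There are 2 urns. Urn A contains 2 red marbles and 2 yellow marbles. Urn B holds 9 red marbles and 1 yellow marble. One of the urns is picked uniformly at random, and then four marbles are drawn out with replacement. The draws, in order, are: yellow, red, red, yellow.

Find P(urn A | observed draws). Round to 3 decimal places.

The likelihood of the observed sequence under each hypothesis: P(data | urn A) = (2/4)(2/4)(2/4)(2/4) = 0.0625; P(data | urn B) = (1/10)(9/10)(9/10)(1/10) = 0.0081.
The prior-weighted likelihoods are 1/2 · 0.0625 = 0.03125, 1/2 · 0.0081 = 0.00405; with total 0.0353.
Hence P(urn A | data) = (0.03125) / (0.0353) = 0.88527.

0.885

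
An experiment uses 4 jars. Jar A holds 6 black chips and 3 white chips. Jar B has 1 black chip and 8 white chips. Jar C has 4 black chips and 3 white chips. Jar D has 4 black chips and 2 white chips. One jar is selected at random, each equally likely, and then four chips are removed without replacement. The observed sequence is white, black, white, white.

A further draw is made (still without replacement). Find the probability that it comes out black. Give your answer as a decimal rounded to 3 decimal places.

0.267

The likelihood of the observed sequence under each hypothesis: P(data | jar A) = (3/9)(6/8)(2/7)(1/6) = 0.011905; P(data | jar B) = (8/9)(1/8)(7/7)(6/6) = 0.11111; P(data | jar C) = (3/7)(4/6)(2/5)(1/4) = 0.028571; P(data | jar D) = (2/6)(4/5)(1/4)(0/3) = 0.
Multiplying each by its prior: 1/4 · 0.011905 = 0.0029762, 1/4 · 0.11111 = 0.027778, 1/4 · 0.028571 = 0.0071429, 1/4 · 0 = 0; summing to 0.037897.
The posterior is then P(jar A | data) = 0.078534, P(jar B | data) = 0.73298, P(jar C | data) = 0.18848, P(jar D | data) = 0.
So P(black next | data) = Σ P(black next | H) P(H | data) = (1)(0.078534) + (0)(0.73298) + (1)(0.18848) = 0.26702.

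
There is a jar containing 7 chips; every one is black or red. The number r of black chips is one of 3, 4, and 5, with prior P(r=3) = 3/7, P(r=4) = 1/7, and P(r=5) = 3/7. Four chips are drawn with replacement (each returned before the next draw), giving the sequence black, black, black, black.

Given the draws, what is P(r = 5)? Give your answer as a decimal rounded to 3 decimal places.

The likelihood of the observed sequence under each hypothesis: P(data | r = 3) = (3/7)(3/7)(3/7)(3/7) = 0.033736; P(data | r = 4) = (4/7)(4/7)(4/7)(4/7) = 0.10662; P(data | r = 5) = (5/7)(5/7)(5/7)(5/7) = 0.26031.
Multiplying each by its prior: 3/7 · 0.033736 = 0.014458, 1/7 · 0.10662 = 0.015232, 3/7 · 0.26031 = 0.11156; summing to 0.14125.
Hence P(r = 5 | data) = (0.11156) / (0.14125) = 0.78981.

0.790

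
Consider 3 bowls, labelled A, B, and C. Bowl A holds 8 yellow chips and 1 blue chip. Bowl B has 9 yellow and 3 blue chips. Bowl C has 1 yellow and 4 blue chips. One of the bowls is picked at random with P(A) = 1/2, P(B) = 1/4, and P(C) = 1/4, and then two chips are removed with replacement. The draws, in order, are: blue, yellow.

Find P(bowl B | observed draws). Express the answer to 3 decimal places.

Under each hypothesis, the probability of the observed sequence is: P(data | bowl A) = (1/9)(8/9) = 0.098765; P(data | bowl B) = (3/12)(9/12) = 0.1875; P(data | bowl C) = (4/5)(1/5) = 0.16.
The prior-weighted likelihoods are 1/2 · 0.098765 = 0.049383, 1/4 · 0.1875 = 0.046875, 1/4 · 0.16 = 0.04; these sum to 0.13626.
Hence P(bowl B | data) = (0.046875) / (0.13626) = 0.34402.

0.344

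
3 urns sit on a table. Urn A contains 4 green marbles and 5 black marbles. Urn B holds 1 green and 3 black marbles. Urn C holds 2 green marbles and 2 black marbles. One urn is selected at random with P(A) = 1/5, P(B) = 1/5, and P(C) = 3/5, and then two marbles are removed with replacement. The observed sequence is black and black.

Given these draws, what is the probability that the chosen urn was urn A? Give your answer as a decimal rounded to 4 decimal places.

The likelihood of the observed sequence under each hypothesis: P(data | urn A) = (5/9)(5/9) = 0.30864; P(data | urn B) = (3/4)(3/4) = 0.5625; P(data | urn C) = (2/4)(2/4) = 0.25.
Weighting by the prior gives 1/5 · 0.30864 = 0.061728, 1/5 · 0.5625 = 0.1125, 3/5 · 0.25 = 0.15; with total 0.32423.
Therefore the posterior P(urn A | data) = (0.061728) / (0.32423) = 0.19039.

0.1904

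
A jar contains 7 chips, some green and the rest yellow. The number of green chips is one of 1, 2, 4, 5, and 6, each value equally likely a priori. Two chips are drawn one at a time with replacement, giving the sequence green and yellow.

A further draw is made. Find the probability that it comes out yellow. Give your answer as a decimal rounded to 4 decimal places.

Under each hypothesis, the probability of the observed sequence is: P(data | r = 1) = (1/7)(6/7) = 6/49; P(data | r = 2) = (2/7)(5/7) = 10/49; P(data | r = 4) = (4/7)(3/7) = 12/49; P(data | r = 5) = (5/7)(2/7) = 10/49; P(data | r = 6) = (6/7)(1/7) = 6/49.
The prior-weighted likelihoods are 1/5 · 6/49 = 6/245, 1/5 · 10/49 = 2/49, 1/5 · 12/49 = 12/245, 1/5 · 10/49 = 2/49, 1/5 · 6/49 = 6/245; these sum to 44/245.
Normalising, the posterior is P(r = 1 | data) = 3/22, P(r = 2 | data) = 5/22, P(r = 4 | data) = 3/11, P(r = 5 | data) = 5/22, P(r = 6 | data) = 3/22.
So P(yellow next | data) = Σ P(yellow next | H) P(H | data) = (6/7)(3/22) + (5/7)(5/22) + (3/7)(3/11) + (2/7)(5/22) + (1/7)(3/22) = 37/77.

0.4805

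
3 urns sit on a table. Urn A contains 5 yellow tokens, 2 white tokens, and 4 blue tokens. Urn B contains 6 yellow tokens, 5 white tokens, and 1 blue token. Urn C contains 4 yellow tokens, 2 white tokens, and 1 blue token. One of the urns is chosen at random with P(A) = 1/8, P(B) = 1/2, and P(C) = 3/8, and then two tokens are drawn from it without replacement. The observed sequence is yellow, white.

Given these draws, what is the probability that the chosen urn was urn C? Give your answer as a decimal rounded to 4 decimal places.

For each hypothesis, P(data | H) works out to: P(data | urn A) = (5/11)(2/10) = 1/11; P(data | urn B) = (6/12)(5/11) = 5/22; P(data | urn C) = (4/7)(2/6) = 4/21.
Weighting by the prior gives 1/8 · 1/11 = 1/88, 1/2 · 5/22 = 5/44, 3/8 · 4/21 = 1/14; these sum to 11/56.
By Bayes' rule, P(urn C | data) = (1/14) / (11/56) = 4/11.

0.3636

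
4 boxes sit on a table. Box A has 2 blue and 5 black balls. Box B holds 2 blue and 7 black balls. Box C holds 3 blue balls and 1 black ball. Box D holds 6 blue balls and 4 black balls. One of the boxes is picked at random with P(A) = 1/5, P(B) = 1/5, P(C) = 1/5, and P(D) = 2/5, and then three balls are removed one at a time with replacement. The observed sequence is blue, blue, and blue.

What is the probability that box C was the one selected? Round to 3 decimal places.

0.475

The likelihood of the observed sequence under each hypothesis: P(data | box A) = (2/7)(2/7)(2/7) = 0.023324; P(data | box B) = (2/9)(2/9)(2/9) = 0.010974; P(data | box C) = (3/4)(3/4)(3/4) = 0.42188; P(data | box D) = (6/10)(6/10)(6/10) = 0.216.
Multiplying each by its prior: 1/5 · 0.023324 = 0.0046647, 1/5 · 0.010974 = 0.0021948, 1/5 · 0.42188 = 0.084375, 2/5 · 0.216 = 0.0864; summing to 0.17763.
By Bayes' rule, P(box C | data) = (0.084375) / (0.17763) = 0.47499.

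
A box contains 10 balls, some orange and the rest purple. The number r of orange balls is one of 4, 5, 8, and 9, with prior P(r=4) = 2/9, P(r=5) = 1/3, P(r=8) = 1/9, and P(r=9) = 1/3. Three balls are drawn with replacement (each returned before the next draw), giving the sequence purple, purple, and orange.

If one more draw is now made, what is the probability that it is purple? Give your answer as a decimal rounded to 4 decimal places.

The likelihood of the observed sequence under each hypothesis: P(data | r = 4) = (6/10)(6/10)(4/10) = 0.144; P(data | r = 5) = (5/10)(5/10)(5/10) = 0.125; P(data | r = 8) = (2/10)(2/10)(8/10) = 0.032; P(data | r = 9) = (1/10)(1/10)(9/10) = 0.009.
Multiplying each by its prior: 2/9 · 0.144 = 0.032, 1/3 · 0.125 = 0.041667, 1/9 · 0.032 = 0.0035556, 1/3 · 0.009 = 0.003; summing to 0.080222.
The posterior is then P(r = 4 | data) = 0.39889, P(r = 5 | data) = 0.51939, P(r = 8 | data) = 0.044321, P(r = 9 | data) = 0.037396.
So P(purple next | data) = Σ P(purple next | H) P(H | data) = (3/5)(0.39889) + (1/2)(0.51939) + (1/5)(0.044321) + (1/10)(0.037396) = 0.51163.

0.5116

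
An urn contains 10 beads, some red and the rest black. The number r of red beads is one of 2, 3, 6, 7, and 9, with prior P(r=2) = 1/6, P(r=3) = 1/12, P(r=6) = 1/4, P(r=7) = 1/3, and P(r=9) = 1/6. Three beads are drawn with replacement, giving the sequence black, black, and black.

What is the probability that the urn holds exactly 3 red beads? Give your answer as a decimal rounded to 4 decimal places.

Under each hypothesis, the probability of the observed sequence is: P(data | r = 2) = (8/10)(8/10)(8/10) = 0.512; P(data | r = 3) = (7/10)(7/10)(7/10) = 0.343; P(data | r = 6) = (4/10)(4/10)(4/10) = 0.064; P(data | r = 7) = (3/10)(3/10)(3/10) = 0.027; P(data | r = 9) = (1/10)(1/10)(1/10) = 0.001.
Weighting by the prior gives 1/6 · 0.512 = 0.085333, 1/12 · 0.343 = 0.028583, 1/4 · 0.064 = 0.016, 1/3 · 0.027 = 0.009, 1/6 · 0.001 = 0.00016667; these sum to 0.13908.
So P(r = 3 | data) = (0.028583) / (0.13908) = 0.20551.

0.2055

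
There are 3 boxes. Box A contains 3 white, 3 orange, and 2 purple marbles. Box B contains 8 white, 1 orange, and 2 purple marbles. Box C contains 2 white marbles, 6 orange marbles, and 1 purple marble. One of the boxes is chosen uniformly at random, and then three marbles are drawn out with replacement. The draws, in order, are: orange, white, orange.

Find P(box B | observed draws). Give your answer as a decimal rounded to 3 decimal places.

0.038

Compute the likelihood of the observed sequence for each case: P(data | box A) = (3/8)(3/8)(3/8) = 0.052734; P(data | box B) = (1/11)(8/11)(1/11) = 0.0060105; P(data | box C) = (6/9)(2/9)(6/9) = 0.098765.
The prior-weighted likelihoods are 1/3 · 0.052734 = 0.017578, 1/3 · 0.0060105 = 0.0020035, 1/3 · 0.098765 = 0.032922; these sum to 0.052503.
Hence P(box B | data) = (0.0020035) / (0.052503) = 0.03816.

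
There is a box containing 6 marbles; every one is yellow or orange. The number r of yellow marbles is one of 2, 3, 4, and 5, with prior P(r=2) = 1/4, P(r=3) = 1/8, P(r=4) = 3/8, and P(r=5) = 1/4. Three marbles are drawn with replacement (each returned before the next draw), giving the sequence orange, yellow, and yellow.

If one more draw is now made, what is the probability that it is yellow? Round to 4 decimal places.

0.6333

For each hypothesis, P(data | H) works out to: P(data | r = 2) = (4/6)(2/6)(2/6) = 0.074074; P(data | r = 3) = (3/6)(3/6)(3/6) = 0.125; P(data | r = 4) = (2/6)(4/6)(4/6) = 0.14815; P(data | r = 5) = (1/6)(5/6)(5/6) = 0.11574.
Weighting by the prior gives 1/4 · 0.074074 = 0.018519, 1/8 · 0.125 = 0.015625, 3/8 · 0.14815 = 0.055556, 1/4 · 0.11574 = 0.028935; summing to 0.11863.
Normalising, the posterior is P(r = 2 | data) = 0.1561, P(r = 3 | data) = 0.13171, P(r = 4 | data) = 0.46829, P(r = 5 | data) = 0.2439.
The predictive probability is P(yellow next | data) = (1/3)(0.1561) + (1/2)(0.13171) + (2/3)(0.46829) + (5/6)(0.2439) = 0.63333.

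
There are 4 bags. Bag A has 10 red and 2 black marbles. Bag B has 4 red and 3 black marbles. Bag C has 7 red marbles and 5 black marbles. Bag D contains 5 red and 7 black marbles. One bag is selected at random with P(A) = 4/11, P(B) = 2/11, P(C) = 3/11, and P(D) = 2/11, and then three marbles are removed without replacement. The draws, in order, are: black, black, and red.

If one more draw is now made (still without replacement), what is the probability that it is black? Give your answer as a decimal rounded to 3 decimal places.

For each hypothesis, P(data | H) works out to: P(data | bag A) = (2/12)(1/11)(10/10) = 0.015152; P(data | bag B) = (3/7)(2/6)(4/5) = 0.11429; P(data | bag C) = (5/12)(4/11)(7/10) = 0.10606; P(data | bag D) = (7/12)(6/11)(5/10) = 0.15909.
Multiplying each by its prior: 4/11 · 0.015152 = 0.0055096, 2/11 · 0.11429 = 0.020779, 3/11 · 0.10606 = 0.028926, 2/11 · 0.15909 = 0.028926; these sum to 0.08414.
The posterior is then P(bag A | data) = 0.065482, P(bag B | data) = 0.24696, P(bag C | data) = 0.34378, P(bag D | data) = 0.34378.
So P(black next | data) = Σ P(black next | H) P(H | data) = (0)(0.065482) + (1/4)(0.24696) + (1/3)(0.34378) + (5/9)(0.34378) = 0.36732.

0.367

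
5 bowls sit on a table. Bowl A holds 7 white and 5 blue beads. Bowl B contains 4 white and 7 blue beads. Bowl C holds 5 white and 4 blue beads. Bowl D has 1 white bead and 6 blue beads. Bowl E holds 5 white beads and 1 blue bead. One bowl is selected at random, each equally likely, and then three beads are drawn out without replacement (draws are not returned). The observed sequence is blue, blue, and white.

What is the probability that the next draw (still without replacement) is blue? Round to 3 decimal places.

0.603

Compute the likelihood of the observed sequence for each case: P(data | bowl A) = (5/12)(4/11)(7/10) = 0.10606; P(data | bowl B) = (7/11)(6/10)(4/9) = 0.1697; P(data | bowl C) = (4/9)(3/8)(5/7) = 0.11905; P(data | bowl D) = (6/7)(5/6)(1/5) = 0.14286; P(data | bowl E) = (1/6)(0/5) = 0.
Weighting by the prior gives 1/5 · 0.10606 = 0.021212, 1/5 · 0.1697 = 0.033939, 1/5 · 0.11905 = 0.02381, 1/5 · 0.14286 = 0.028571, 1/5 · 0 = 0; with total 0.10753.
Dividing through by the total gives posterior P(bowl A | data) = 0.19726, P(bowl B | data) = 0.31562, P(bowl C | data) = 0.22142, P(bowl D | data) = 0.2657, P(bowl E | data) = 0.
Averaging over the posterior, P(blue next | data) = (1/3)(0.19726) + (5/8)(0.31562) + (1/3)(0.22142) + (1)(0.2657) = 0.60252.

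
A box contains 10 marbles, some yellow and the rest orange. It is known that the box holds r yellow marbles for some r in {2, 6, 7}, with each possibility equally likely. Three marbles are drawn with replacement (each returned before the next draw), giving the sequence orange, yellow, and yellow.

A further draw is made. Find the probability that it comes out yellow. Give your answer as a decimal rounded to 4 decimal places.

Compute the likelihood of the observed sequence for each case: P(data | r = 2) = (8/10)(2/10)(2/10) = 0.032; P(data | r = 6) = (4/10)(6/10)(6/10) = 0.144; P(data | r = 7) = (3/10)(7/10)(7/10) = 0.147.
Weighting by the prior gives 1/3 · 0.032 = 0.010667, 1/3 · 0.144 = 0.048, 1/3 · 0.147 = 0.049; these sum to 0.10767.
Normalising, the posterior is P(r = 2 | data) = 0.099071, P(r = 6 | data) = 0.44582, P(r = 7 | data) = 0.45511.
Averaging over the posterior, P(yellow next | data) = (1/5)(0.099071) + (3/5)(0.44582) + (7/10)(0.45511) = 0.60588.

0.6059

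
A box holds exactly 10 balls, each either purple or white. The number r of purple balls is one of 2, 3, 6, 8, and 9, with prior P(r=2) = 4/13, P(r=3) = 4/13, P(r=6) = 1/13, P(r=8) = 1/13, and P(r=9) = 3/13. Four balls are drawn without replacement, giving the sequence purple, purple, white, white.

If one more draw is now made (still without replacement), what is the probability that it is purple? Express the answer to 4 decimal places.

0.2697

The likelihood of the observed sequence under each hypothesis: P(data | r = 2) = (2/10)(1/9)(8/8)(7/7) = 0.022222; P(data | r = 3) = (3/10)(2/9)(7/8)(6/7) = 0.05; P(data | r = 6) = (6/10)(5/9)(4/8)(3/7) = 0.071429; P(data | r = 8) = (8/10)(7/9)(2/8)(1/7) = 0.022222; P(data | r = 9) = (9/10)(8/9)(1/8)(0/7) = 0.
Weighting by the prior gives 4/13 · 0.022222 = 0.0068376, 4/13 · 0.05 = 0.015385, 1/13 · 0.071429 = 0.0054945, 1/13 · 0.022222 = 0.0017094, 3/13 · 0 = 0; with total 0.029426.
Normalising, the posterior is P(r = 2 | data) = 0.23237, P(r = 3 | data) = 0.52282, P(r = 6 | data) = 0.18672, P(r = 8 | data) = 0.058091, P(r = 9 | data) = 0.
Averaging over the posterior, P(purple next | data) = (0)(0.23237) + (1/6)(0.52282) + (2/3)(0.18672) + (1)(0.058091) = 0.26971.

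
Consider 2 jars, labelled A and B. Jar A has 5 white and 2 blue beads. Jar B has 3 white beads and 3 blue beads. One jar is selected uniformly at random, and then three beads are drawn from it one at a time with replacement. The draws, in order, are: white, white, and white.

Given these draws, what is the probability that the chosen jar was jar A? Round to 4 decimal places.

Compute the likelihood of the observed sequence for each case: P(data | jar A) = (5/7)(5/7)(5/7) = 0.36443; P(data | jar B) = (3/6)(3/6)(3/6) = 0.125.
The prior-weighted likelihoods are 1/2 · 0.36443 = 0.18222, 1/2 · 0.125 = 0.0625; these sum to 0.24472.
So P(jar A | data) = (0.18222) / (0.24472) = 0.7446.

0.7446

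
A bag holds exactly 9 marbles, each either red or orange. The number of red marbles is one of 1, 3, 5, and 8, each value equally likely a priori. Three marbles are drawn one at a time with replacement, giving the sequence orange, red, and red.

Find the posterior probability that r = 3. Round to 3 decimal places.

0.239

For each hypothesis, P(data | H) works out to: P(data | r = 1) = (8/9)(1/9)(1/9) = 0.010974; P(data | r = 3) = (6/9)(3/9)(3/9) = 0.074074; P(data | r = 5) = (4/9)(5/9)(5/9) = 0.13717; P(data | r = 8) = (1/9)(8/9)(8/9) = 0.087791.
Weighting by the prior gives 1/4 · 0.010974 = 0.0027435, 1/4 · 0.074074 = 0.018519, 1/4 · 0.13717 = 0.034294, 1/4 · 0.087791 = 0.021948; summing to 0.077503.
By Bayes' rule, P(r = 3 | data) = (0.018519) / (0.077503) = 0.23894.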